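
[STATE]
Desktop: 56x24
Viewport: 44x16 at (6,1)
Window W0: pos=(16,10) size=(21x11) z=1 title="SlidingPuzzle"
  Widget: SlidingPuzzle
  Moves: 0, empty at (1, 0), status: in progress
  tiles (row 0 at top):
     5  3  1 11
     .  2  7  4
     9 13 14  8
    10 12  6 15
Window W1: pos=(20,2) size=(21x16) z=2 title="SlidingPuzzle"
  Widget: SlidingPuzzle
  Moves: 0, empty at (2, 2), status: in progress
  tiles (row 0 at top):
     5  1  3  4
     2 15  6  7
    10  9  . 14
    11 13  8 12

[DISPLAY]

                                            
              ┏━━━━━━━━━━━━━━━━━━━┓         
              ┃ SlidingPuzzle     ┃         
              ┠───────────────────┨         
              ┃┌────┬────┬────┬───┃         
              ┃│  5 │  1 │  3 │  4┃         
              ┃├────┼────┼────┼───┃         
              ┃│  2 │ 15 │  6 │  7┃         
              ┃├────┼────┼────┼───┃         
          ┏━━━┃│ 10 │  9 │    │ 14┃         
          ┃ Sl┃├────┼────┼────┼───┃         
          ┠───┃│ 11 │ 13 │  8 │ 12┃         
          ┃┌──┃└────┴────┴────┴───┃         
          ┃│  ┃Moves: 0           ┃         
          ┃├──┃                   ┃         
          ┃│  ┃                   ┃         


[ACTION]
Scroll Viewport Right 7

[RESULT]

                                            
        ┏━━━━━━━━━━━━━━━━━━━┓               
        ┃ SlidingPuzzle     ┃               
        ┠───────────────────┨               
        ┃┌────┬────┬────┬───┃               
        ┃│  5 │  1 │  3 │  4┃               
        ┃├────┼────┼────┼───┃               
        ┃│  2 │ 15 │  6 │  7┃               
        ┃├────┼────┼────┼───┃               
    ┏━━━┃│ 10 │  9 │    │ 14┃               
    ┃ Sl┃├────┼────┼────┼───┃               
    ┠───┃│ 11 │ 13 │  8 │ 12┃               
    ┃┌──┃└────┴────┴────┴───┃               
    ┃│  ┃Moves: 0           ┃               
    ┃├──┃                   ┃               
    ┃│  ┃                   ┃               


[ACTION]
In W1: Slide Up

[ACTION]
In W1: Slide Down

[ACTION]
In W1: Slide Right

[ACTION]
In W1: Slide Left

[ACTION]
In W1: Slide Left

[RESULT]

                                            
        ┏━━━━━━━━━━━━━━━━━━━┓               
        ┃ SlidingPuzzle     ┃               
        ┠───────────────────┨               
        ┃┌────┬────┬────┬───┃               
        ┃│  5 │  1 │  3 │  4┃               
        ┃├────┼────┼────┼───┃               
        ┃│  2 │ 15 │  6 │  7┃               
        ┃├────┼────┼────┼───┃               
    ┏━━━┃│ 10 │  9 │ 14 │   ┃               
    ┃ Sl┃├────┼────┼────┼───┃               
    ┠───┃│ 11 │ 13 │  8 │ 12┃               
    ┃┌──┃└────┴────┴────┴───┃               
    ┃│  ┃Moves: 5           ┃               
    ┃├──┃                   ┃               
    ┃│  ┃                   ┃               


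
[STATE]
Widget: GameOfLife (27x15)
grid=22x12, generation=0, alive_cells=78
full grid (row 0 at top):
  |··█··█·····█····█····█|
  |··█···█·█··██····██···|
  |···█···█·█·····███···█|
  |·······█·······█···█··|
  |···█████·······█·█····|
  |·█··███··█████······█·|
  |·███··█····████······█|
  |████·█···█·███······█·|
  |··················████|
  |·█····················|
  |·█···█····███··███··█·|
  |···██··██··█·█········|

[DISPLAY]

Gen: 0                     
··█··█·····█····█····█     
··█···█·█··██····██···     
···█···█·█·····███···█     
·······█·······█···█··     
···█████·······█·█····     
·█··███··█████······█·     
·███··█····████······█     
████·█···█·███······█·     
··················████     
·█····················     
·█···█····███··███··█·     
···██··██··█·█········     
                           
                           


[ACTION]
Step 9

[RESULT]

Gen: 9                     
···███···██·█·········     
··█·········█·········     
··█·····████·······██·     
··█···█·········██·██·     
···█··█·········█··██·     
····███········██·█···     
····███·········█·····     
······················     
······················     
···············██·····     
···············██·····     
······················     
                           
                           


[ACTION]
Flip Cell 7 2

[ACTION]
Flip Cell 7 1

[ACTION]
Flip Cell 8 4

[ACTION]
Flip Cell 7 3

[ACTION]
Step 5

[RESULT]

Gen: 14                    
···███················     
·█····█············█·█     
·█·······█·········█·█     
·█····█··········████·     
··█·····██·····██·█···     
··············█····█··     
·█···█········██······     
·█·██············█····     
··█·············███···     
···············█·█····     
···············██·····     
······················     
                           
                           


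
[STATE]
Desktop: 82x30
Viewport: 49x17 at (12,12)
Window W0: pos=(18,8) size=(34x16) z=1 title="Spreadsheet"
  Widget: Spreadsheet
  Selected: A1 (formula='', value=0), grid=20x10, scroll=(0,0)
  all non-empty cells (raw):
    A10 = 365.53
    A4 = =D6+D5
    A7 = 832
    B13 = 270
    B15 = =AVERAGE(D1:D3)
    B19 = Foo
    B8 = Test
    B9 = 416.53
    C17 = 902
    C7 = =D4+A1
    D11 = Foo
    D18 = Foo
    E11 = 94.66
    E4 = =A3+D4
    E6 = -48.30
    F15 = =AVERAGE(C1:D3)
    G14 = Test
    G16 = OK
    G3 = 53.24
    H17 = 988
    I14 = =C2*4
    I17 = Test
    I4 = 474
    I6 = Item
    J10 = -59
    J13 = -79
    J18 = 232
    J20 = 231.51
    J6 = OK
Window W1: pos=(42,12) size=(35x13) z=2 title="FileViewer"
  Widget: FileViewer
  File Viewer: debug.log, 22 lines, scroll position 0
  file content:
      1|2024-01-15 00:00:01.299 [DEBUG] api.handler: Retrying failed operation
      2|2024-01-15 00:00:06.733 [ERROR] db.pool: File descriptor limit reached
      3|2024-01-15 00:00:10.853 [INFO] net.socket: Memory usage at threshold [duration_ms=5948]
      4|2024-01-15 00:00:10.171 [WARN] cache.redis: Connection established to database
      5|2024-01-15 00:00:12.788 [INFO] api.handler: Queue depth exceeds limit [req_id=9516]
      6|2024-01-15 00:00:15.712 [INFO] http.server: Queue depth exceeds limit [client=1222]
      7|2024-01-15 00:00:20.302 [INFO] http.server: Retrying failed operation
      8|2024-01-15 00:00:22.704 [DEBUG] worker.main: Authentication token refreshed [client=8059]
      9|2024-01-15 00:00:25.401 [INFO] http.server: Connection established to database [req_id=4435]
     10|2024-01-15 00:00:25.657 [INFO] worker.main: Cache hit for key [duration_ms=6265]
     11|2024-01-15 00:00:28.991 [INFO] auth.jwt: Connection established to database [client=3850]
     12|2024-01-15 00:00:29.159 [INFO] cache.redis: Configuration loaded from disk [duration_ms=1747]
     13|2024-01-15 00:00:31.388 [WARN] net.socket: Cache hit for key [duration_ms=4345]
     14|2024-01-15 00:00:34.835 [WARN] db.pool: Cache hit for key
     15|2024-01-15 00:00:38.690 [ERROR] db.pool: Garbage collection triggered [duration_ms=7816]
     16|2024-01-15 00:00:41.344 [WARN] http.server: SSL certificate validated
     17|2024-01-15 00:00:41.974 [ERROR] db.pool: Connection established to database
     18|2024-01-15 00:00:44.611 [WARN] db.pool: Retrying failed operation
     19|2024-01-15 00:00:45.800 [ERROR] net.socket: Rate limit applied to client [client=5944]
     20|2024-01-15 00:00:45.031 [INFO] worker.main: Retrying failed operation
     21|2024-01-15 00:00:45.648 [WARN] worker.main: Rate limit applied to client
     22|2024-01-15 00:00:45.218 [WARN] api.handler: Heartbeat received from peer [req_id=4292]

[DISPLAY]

      ┃       A       B       ┏━━━━━━━━━━━━━━━━━━
      ┃-----------------------┃ FileViewer       
      ┃  1      [0]       0   ┠──────────────────
      ┃  2        0       0   ┃2024-01-15 00:00:0
      ┃  3        0       0   ┃2024-01-15 00:00:0
      ┃  4        0       0   ┃2024-01-15 00:00:1
      ┃  5        0       0   ┃2024-01-15 00:00:1
      ┃  6        0       0   ┃2024-01-15 00:00:1
      ┃  7      832       0   ┃2024-01-15 00:00:1
      ┃  8        0Test       ┃2024-01-15 00:00:2
      ┃  9        0  416.53   ┃2024-01-15 00:00:2
      ┗━━━━━━━━━━━━━━━━━━━━━━━┃2024-01-15 00:00:2
                              ┗━━━━━━━━━━━━━━━━━━
                                                 
                                                 
                                                 
                                                 


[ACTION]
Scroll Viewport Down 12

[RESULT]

      ┃-----------------------┃ FileViewer       
      ┃  1      [0]       0   ┠──────────────────
      ┃  2        0       0   ┃2024-01-15 00:00:0
      ┃  3        0       0   ┃2024-01-15 00:00:0
      ┃  4        0       0   ┃2024-01-15 00:00:1
      ┃  5        0       0   ┃2024-01-15 00:00:1
      ┃  6        0       0   ┃2024-01-15 00:00:1
      ┃  7      832       0   ┃2024-01-15 00:00:1
      ┃  8        0Test       ┃2024-01-15 00:00:2
      ┃  9        0  416.53   ┃2024-01-15 00:00:2
      ┗━━━━━━━━━━━━━━━━━━━━━━━┃2024-01-15 00:00:2
                              ┗━━━━━━━━━━━━━━━━━━
                                                 
                                                 
                                                 
                                                 
                                                 


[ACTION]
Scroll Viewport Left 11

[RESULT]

                 ┃-----------------------┃ FileVi
                 ┃  1      [0]       0   ┠───────
                 ┃  2        0       0   ┃2024-01
                 ┃  3        0       0   ┃2024-01
                 ┃  4        0       0   ┃2024-01
                 ┃  5        0       0   ┃2024-01
                 ┃  6        0       0   ┃2024-01
                 ┃  7      832       0   ┃2024-01
                 ┃  8        0Test       ┃2024-01
                 ┃  9        0  416.53   ┃2024-01
                 ┗━━━━━━━━━━━━━━━━━━━━━━━┃2024-01
                                         ┗━━━━━━━
                                                 
                                                 
                                                 
                                                 
                                                 


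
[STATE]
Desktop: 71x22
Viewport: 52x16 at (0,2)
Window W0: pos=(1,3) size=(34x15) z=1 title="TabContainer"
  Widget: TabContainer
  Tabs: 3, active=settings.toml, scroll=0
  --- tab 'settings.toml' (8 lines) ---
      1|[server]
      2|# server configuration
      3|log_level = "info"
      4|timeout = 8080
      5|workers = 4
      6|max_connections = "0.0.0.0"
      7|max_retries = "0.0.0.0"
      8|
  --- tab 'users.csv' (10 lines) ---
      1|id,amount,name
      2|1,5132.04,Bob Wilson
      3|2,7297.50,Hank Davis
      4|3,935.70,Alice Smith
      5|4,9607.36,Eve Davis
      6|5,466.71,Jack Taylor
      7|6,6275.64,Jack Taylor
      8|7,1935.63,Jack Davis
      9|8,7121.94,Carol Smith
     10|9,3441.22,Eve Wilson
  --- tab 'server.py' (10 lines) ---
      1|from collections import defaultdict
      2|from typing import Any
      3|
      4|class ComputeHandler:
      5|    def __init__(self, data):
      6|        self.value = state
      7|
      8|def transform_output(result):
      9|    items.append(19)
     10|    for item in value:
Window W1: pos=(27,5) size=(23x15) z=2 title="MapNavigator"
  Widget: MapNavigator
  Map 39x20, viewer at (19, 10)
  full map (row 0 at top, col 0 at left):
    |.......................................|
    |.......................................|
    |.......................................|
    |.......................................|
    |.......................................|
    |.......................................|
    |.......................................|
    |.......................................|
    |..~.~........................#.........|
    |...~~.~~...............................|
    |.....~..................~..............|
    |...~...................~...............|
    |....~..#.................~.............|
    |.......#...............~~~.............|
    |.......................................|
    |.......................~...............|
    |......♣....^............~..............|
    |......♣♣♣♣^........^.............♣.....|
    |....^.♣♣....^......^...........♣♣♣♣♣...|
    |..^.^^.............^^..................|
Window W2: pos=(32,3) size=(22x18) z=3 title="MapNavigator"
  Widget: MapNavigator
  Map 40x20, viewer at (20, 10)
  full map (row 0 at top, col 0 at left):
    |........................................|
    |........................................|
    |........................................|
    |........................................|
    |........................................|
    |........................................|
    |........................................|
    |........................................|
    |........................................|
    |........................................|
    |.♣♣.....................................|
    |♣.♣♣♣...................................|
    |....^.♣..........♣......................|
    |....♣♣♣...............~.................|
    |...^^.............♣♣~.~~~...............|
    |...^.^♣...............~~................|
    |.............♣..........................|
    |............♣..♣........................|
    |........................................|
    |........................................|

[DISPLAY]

                                                    
 ┏━━━━━━━━━━━━━━━━━━━━━━━━━━━━━━┏━━━━━━━━━━━━━━━━━━━
 ┃ TabContainer                 ┃ MapNavigator      
 ┠─────────────────────────┏━━━━┠───────────────────
 ┃[settings.toml]│ users.cs┃ Map┃...................
 ┃─────────────────────────┠────┃...................
 ┃[server]                 ┃....┃...................
 ┃# server configuration   ┃....┃...................
 ┃log_level = "info"       ┃....┃...................
 ┃timeout = 8080           ┃....┃...................
 ┃workers = 4              ┃....┃...................
 ┃max_connections = "0.0.0.┃....┃..........@........
 ┃max_retries = "0.0.0.0"  ┃....┃...................
 ┃                         ┃....┃.......♣...........
 ┃                         ┃....┃............~......
 ┗━━━━━━━━━━━━━━━━━━━━━━━━━┃....┃........♣♣~.~~~....


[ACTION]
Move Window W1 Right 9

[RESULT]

                                                    
 ┏━━━━━━━━━━━━━━━━━━━━━━━━━━━━━━┏━━━━━━━━━━━━━━━━━━━
 ┃ TabContainer                 ┃ MapNavigator      
 ┠──────────────────────────────┠───────────────────
 ┃[settings.toml]│ users.csv │ s┃...................
 ┃──────────────────────────────┃...................
 ┃[server]                      ┃...................
 ┃# server configuration        ┃...................
 ┃log_level = "info"            ┃...................
 ┃timeout = 8080                ┃...................
 ┃workers = 4                   ┃...................
 ┃max_connections = "0.0.0.0"   ┃..........@........
 ┃max_retries = "0.0.0.0"       ┃...................
 ┃                              ┃.......♣...........
 ┃                              ┃............~......
 ┗━━━━━━━━━━━━━━━━━━━━━━━━━━━━━━┃........♣♣~.~~~....


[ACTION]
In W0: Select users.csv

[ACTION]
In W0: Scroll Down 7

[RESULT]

                                                    
 ┏━━━━━━━━━━━━━━━━━━━━━━━━━━━━━━┏━━━━━━━━━━━━━━━━━━━
 ┃ TabContainer                 ┃ MapNavigator      
 ┠──────────────────────────────┠───────────────────
 ┃ settings.toml │[users.csv]│ s┃...................
 ┃──────────────────────────────┃...................
 ┃7,1935.63,Jack Davis          ┃...................
 ┃8,7121.94,Carol Smith         ┃...................
 ┃9,3441.22,Eve Wilson          ┃...................
 ┃                              ┃...................
 ┃                              ┃...................
 ┃                              ┃..........@........
 ┃                              ┃...................
 ┃                              ┃.......♣...........
 ┃                              ┃............~......
 ┗━━━━━━━━━━━━━━━━━━━━━━━━━━━━━━┃........♣♣~.~~~....


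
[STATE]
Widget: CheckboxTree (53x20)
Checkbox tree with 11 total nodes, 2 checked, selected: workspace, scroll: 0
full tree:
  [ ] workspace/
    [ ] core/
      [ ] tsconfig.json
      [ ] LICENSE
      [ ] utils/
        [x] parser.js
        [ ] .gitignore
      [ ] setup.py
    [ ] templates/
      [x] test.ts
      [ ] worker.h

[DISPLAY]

>[-] workspace/                                      
   [-] core/                                         
     [ ] tsconfig.json                               
     [ ] LICENSE                                     
     [-] utils/                                      
       [x] parser.js                                 
       [ ] .gitignore                                
     [ ] setup.py                                    
   [-] templates/                                    
     [x] test.ts                                     
     [ ] worker.h                                    
                                                     
                                                     
                                                     
                                                     
                                                     
                                                     
                                                     
                                                     
                                                     


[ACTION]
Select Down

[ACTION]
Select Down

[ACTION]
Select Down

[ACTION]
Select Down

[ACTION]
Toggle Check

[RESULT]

 [-] workspace/                                      
   [-] core/                                         
     [ ] tsconfig.json                               
     [ ] LICENSE                                     
>    [x] utils/                                      
       [x] parser.js                                 
       [x] .gitignore                                
     [ ] setup.py                                    
   [-] templates/                                    
     [x] test.ts                                     
     [ ] worker.h                                    
                                                     
                                                     
                                                     
                                                     
                                                     
                                                     
                                                     
                                                     
                                                     


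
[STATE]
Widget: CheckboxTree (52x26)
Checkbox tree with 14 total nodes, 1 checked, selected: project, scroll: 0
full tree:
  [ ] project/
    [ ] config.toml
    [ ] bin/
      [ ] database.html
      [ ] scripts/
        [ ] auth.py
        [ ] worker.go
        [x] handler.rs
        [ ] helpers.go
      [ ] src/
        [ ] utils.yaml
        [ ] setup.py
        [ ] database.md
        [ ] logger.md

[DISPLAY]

>[-] project/                                       
   [ ] config.toml                                  
   [-] bin/                                         
     [ ] database.html                              
     [-] scripts/                                   
       [ ] auth.py                                  
       [ ] worker.go                                
       [x] handler.rs                               
       [ ] helpers.go                               
     [ ] src/                                       
       [ ] utils.yaml                               
       [ ] setup.py                                 
       [ ] database.md                              
       [ ] logger.md                                
                                                    
                                                    
                                                    
                                                    
                                                    
                                                    
                                                    
                                                    
                                                    
                                                    
                                                    
                                                    


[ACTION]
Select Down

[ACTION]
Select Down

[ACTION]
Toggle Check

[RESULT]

 [-] project/                                       
   [ ] config.toml                                  
>  [x] bin/                                         
     [x] database.html                              
     [x] scripts/                                   
       [x] auth.py                                  
       [x] worker.go                                
       [x] handler.rs                               
       [x] helpers.go                               
     [x] src/                                       
       [x] utils.yaml                               
       [x] setup.py                                 
       [x] database.md                              
       [x] logger.md                                
                                                    
                                                    
                                                    
                                                    
                                                    
                                                    
                                                    
                                                    
                                                    
                                                    
                                                    
                                                    


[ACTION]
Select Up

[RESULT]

 [-] project/                                       
>  [ ] config.toml                                  
   [x] bin/                                         
     [x] database.html                              
     [x] scripts/                                   
       [x] auth.py                                  
       [x] worker.go                                
       [x] handler.rs                               
       [x] helpers.go                               
     [x] src/                                       
       [x] utils.yaml                               
       [x] setup.py                                 
       [x] database.md                              
       [x] logger.md                                
                                                    
                                                    
                                                    
                                                    
                                                    
                                                    
                                                    
                                                    
                                                    
                                                    
                                                    
                                                    


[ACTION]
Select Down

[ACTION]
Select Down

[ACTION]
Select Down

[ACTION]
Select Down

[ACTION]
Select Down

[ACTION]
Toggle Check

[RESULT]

 [-] project/                                       
   [ ] config.toml                                  
   [-] bin/                                         
     [x] database.html                              
     [-] scripts/                                   
       [x] auth.py                                  
>      [ ] worker.go                                
       [x] handler.rs                               
       [x] helpers.go                               
     [x] src/                                       
       [x] utils.yaml                               
       [x] setup.py                                 
       [x] database.md                              
       [x] logger.md                                
                                                    
                                                    
                                                    
                                                    
                                                    
                                                    
                                                    
                                                    
                                                    
                                                    
                                                    
                                                    


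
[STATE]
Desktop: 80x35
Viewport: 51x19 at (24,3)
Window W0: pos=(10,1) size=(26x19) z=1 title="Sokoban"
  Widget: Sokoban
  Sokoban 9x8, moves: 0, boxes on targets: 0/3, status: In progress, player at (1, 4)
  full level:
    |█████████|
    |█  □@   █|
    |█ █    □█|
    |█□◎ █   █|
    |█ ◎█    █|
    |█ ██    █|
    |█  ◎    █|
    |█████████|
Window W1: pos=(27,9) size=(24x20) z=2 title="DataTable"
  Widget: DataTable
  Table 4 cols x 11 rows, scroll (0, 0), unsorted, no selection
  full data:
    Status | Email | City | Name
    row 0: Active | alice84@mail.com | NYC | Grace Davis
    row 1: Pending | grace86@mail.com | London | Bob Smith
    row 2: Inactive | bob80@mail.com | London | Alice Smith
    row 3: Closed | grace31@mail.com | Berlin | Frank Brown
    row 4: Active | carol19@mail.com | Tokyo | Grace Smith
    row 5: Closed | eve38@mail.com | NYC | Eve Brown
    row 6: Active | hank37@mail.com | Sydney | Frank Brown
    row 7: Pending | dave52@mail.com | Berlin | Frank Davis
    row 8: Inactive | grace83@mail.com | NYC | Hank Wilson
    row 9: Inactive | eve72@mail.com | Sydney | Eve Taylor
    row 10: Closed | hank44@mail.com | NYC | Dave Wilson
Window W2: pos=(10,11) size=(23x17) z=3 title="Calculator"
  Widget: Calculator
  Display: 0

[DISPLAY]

───────────┨                                       
           ┃                                       
           ┃                                       
           ┃                                       
           ┃                                       
           ┃                                       
   ┏━━━━━━━━━━━━━━━━━━━━━━┓                        
   ┃ DataTable            ┃                        
━━━━━━━━┓─────────────────┨                        
        ┃s  │Email        ┃                        
────────┨───┼─────────────┃                        
       0┃e  │alice84@mail.┃                        
───┐    ┃ng │grace86@mail.┃                        
 ÷ │    ┃ive│bob80@mail.co┃                        
───┤    ┃d  │grace31@mail.┃                        
 × │    ┃e  │carol19@mail.┃                        
───┤    ┃d  │eve38@mail.co┃                        
 - │    ┃e  │hank37@mail.c┃                        
───┤    ┃ng │dave52@mail.c┃                        


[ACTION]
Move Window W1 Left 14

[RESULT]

───────────┨                                       
           ┃                                       
           ┃                                       
           ┃                                       
           ┃                                       
           ┃                                       
━━━━━━━━━━━━┓                                      
            ┃                                      
━━━━━━━━┓───┨                                      
        ┃   ┃                                      
────────┨───┃                                      
       0┃il.┃                                      
───┐    ┃il.┃                                      
 ÷ │    ┃.co┃                                      
───┤    ┃il.┃                                      
 × │    ┃il.┃                                      
───┤    ┃.co┃                                      
 - │    ┃l.c┃                                      
───┤    ┃l.c┃                                      


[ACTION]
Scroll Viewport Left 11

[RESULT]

──────────────────────┨                            
███████               ┃                            
 □@   █               ┃                            
█    □█               ┃                            
◎ █   █               ┃                            
◎█    █               ┃                            
┏━━━━━━━━━━━━━━━━━━━━━━┓                           
┃ DataTable            ┃                           
━━━━━━━━━━━━━━━━━━━┓───┨                           
alculator          ┃   ┃                           
───────────────────┨───┃                           
                  0┃il.┃                           
──┬───┬───┬───┐    ┃il.┃                           
7 │ 8 │ 9 │ ÷ │    ┃.co┃                           
──┼───┼───┼───┤    ┃il.┃                           
4 │ 5 │ 6 │ × │    ┃il.┃                           
──┼───┼───┼───┤    ┃.co┃                           
1 │ 2 │ 3 │ - │    ┃l.c┃                           
──┼───┼───┼───┤    ┃l.c┃                           


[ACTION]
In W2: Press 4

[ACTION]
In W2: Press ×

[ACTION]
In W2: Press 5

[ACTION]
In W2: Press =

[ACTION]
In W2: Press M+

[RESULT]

──────────────────────┨                            
███████               ┃                            
 □@   █               ┃                            
█    □█               ┃                            
◎ █   █               ┃                            
◎█    █               ┃                            
┏━━━━━━━━━━━━━━━━━━━━━━┓                           
┃ DataTable            ┃                           
━━━━━━━━━━━━━━━━━━━┓───┨                           
alculator          ┃   ┃                           
───────────────────┨───┃                           
                 20┃il.┃                           
──┬───┬───┬───┐    ┃il.┃                           
7 │ 8 │ 9 │ ÷ │    ┃.co┃                           
──┼───┼───┼───┤    ┃il.┃                           
4 │ 5 │ 6 │ × │    ┃il.┃                           
──┼───┼───┼───┤    ┃.co┃                           
1 │ 2 │ 3 │ - │    ┃l.c┃                           
──┼───┼───┼───┤    ┃l.c┃                           


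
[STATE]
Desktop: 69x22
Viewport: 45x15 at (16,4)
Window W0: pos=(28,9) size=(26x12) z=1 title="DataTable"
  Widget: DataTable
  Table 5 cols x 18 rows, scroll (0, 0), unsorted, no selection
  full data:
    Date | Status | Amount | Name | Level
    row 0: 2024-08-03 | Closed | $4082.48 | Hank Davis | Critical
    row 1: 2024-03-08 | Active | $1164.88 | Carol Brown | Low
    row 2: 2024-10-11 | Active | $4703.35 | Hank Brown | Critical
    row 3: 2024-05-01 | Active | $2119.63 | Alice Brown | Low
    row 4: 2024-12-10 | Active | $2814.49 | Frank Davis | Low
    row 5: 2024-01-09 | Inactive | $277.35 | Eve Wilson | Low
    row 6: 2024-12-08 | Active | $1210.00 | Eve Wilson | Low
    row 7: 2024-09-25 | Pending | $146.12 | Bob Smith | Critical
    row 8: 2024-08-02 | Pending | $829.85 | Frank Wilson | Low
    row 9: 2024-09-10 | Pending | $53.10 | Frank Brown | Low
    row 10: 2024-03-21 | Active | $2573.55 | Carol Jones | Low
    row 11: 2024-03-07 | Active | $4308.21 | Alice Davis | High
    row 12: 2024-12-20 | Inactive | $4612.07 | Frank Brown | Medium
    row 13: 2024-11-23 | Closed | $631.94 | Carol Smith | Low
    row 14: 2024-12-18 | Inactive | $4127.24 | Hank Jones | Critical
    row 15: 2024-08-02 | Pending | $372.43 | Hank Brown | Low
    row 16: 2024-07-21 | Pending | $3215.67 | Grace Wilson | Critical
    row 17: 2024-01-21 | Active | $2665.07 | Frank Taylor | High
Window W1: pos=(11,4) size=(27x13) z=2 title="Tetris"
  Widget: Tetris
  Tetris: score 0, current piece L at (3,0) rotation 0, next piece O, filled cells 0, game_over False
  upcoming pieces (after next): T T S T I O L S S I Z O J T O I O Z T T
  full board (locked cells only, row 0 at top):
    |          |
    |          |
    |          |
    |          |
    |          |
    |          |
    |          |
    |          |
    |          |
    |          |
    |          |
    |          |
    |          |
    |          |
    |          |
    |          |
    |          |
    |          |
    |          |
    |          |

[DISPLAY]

━━━━━━━━━━━━━━━━━━━━━┓                       
ris                  ┃                       
─────────────────────┨                       
      │Next:         ┃                       
      │▓▓            ┃                       
      │▓▓            ┃━━━━━━━━━━━━━━━┓       
      │              ┃e              ┃       
      │              ┃───────────────┨       
      │              ┃ │Status  │Amou┃       
      │Score:        ┃─┼────────┼────┃       
      │0             ┃3│Closed  │$408┃       
      │              ┃8│Active  │$116┃       
━━━━━━━━━━━━━━━━━━━━━┛1│Active  │$470┃       
            ┃2024-05-01│Active  │$211┃       
            ┃2024-12-10│Active  │$281┃       


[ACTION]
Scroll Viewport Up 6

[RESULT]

                                             
                                             
                                             
                                             
━━━━━━━━━━━━━━━━━━━━━┓                       
ris                  ┃                       
─────────────────────┨                       
      │Next:         ┃                       
      │▓▓            ┃                       
      │▓▓            ┃━━━━━━━━━━━━━━━┓       
      │              ┃e              ┃       
      │              ┃───────────────┨       
      │              ┃ │Status  │Amou┃       
      │Score:        ┃─┼────────┼────┃       
      │0             ┃3│Closed  │$408┃       


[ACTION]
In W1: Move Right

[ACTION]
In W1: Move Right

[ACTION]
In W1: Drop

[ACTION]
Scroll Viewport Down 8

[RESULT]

      │Next:         ┃                       
      │▓▓            ┃                       
      │▓▓            ┃━━━━━━━━━━━━━━━┓       
      │              ┃e              ┃       
      │              ┃───────────────┨       
      │              ┃ │Status  │Amou┃       
      │Score:        ┃─┼────────┼────┃       
      │0             ┃3│Closed  │$408┃       
      │              ┃8│Active  │$116┃       
━━━━━━━━━━━━━━━━━━━━━┛1│Active  │$470┃       
            ┃2024-05-01│Active  │$211┃       
            ┃2024-12-10│Active  │$281┃       
            ┃2024-01-09│Inactive│$277┃       
            ┗━━━━━━━━━━━━━━━━━━━━━━━━┛       
                                             
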